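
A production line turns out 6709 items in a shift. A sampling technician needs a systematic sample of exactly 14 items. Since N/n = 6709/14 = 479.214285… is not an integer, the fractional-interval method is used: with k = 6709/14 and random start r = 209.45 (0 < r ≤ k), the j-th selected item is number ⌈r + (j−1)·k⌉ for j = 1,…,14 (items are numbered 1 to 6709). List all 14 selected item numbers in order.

210, 689, 1168, 1648, 2127, 2606, 3085, 3564, 4044, 4523, 5002, 5481, 5961, 6440

j=1: r + 0k = 209.45 → ⌈·⌉ = 210
j=2: r + 1k = 688.664285… → ⌈·⌉ = 689
j=3: r + 2k = 1167.878571… → ⌈·⌉ = 1168
j=4: r + 3k = 1647.092857… → ⌈·⌉ = 1648
j=5: r + 4k = 2126.307142… → ⌈·⌉ = 2127
j=6: r + 5k = 2605.521428… → ⌈·⌉ = 2606
j=7: r + 6k = 3084.735714… → ⌈·⌉ = 3085
j=8: r + 7k = 3563.95 → ⌈·⌉ = 3564
j=9: r + 8k = 4043.164285… → ⌈·⌉ = 4044
j=10: r + 9k = 4522.378571… → ⌈·⌉ = 4523
j=11: r + 10k = 5001.592857… → ⌈·⌉ = 5002
j=12: r + 11k = 5480.807142… → ⌈·⌉ = 5481
j=13: r + 12k = 5960.021428… → ⌈·⌉ = 5961
j=14: r + 13k = 6439.235714… → ⌈·⌉ = 6440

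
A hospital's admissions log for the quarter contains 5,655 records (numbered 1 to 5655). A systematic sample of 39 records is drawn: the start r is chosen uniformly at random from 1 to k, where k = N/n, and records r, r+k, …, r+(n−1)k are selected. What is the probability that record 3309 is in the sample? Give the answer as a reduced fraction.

1/145

k = 5655/39 = 145.
Record 3309 is selected iff r ≡ 3309 (mod 145); exactly one such r in {1,…,145}.
Inclusion probability = 1/145.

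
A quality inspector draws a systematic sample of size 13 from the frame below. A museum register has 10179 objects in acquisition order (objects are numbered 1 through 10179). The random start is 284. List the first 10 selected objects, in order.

k = N/n = 10179/13 = 783
object 1: 284
object 2: 284 + 783 = 1067
object 3: 1067 + 783 = 1850
object 4: 1850 + 783 = 2633
object 5: 2633 + 783 = 3416
object 6: 3416 + 783 = 4199
object 7: 4199 + 783 = 4982
object 8: 4982 + 783 = 5765
object 9: 5765 + 783 = 6548
object 10: 6548 + 783 = 7331

284, 1067, 1850, 2633, 3416, 4199, 4982, 5765, 6548, 7331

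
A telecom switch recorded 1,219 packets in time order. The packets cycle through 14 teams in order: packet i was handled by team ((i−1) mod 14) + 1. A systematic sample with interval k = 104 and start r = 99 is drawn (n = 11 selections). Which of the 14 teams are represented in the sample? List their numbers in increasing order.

1, 3, 5, 7, 9, 11, 13

Consecutive selections differ by k = 104, so their team numbers differ by 104 mod 14 = 6.
gcd(104, 14) = 2, so the sample visits 14/2 = 7 distinct residues mod 14.
Start 99 is team 1; the teams hit are 1, 3, 5, 7, 9, 11, 13.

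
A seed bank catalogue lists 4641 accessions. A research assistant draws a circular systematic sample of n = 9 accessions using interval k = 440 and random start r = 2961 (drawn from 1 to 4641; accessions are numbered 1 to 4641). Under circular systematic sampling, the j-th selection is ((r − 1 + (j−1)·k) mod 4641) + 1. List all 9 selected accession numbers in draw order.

2961, 3401, 3841, 4281, 80, 520, 960, 1400, 1840

Selection 1: 2961
Selection 2: 2961 + 440 = 3401
Selection 3: 3401 + 440 = 3841
Selection 4: 3841 + 440 = 4281
Selection 5: 4281 + 440 = 4721 → 4721 − 4641 = 80
Selection 6: 80 + 440 = 520
Selection 7: 520 + 440 = 960
Selection 8: 960 + 440 = 1400
Selection 9: 1400 + 440 = 1840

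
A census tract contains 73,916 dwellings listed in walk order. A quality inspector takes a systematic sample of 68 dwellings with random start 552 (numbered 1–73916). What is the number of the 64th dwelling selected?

69033

k = 73916/68 = 1087
64th selection = r + (64−1)·k = 552 + 63×1087 = 552 + 68481 = 69033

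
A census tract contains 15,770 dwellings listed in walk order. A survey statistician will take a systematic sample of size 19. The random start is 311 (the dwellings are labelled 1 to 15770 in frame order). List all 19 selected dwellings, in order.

k = N/n = 15770/19 = 830
dwelling 1: 311
dwelling 2: 311 + 830 = 1141
dwelling 3: 1141 + 830 = 1971
dwelling 4: 1971 + 830 = 2801
dwelling 5: 2801 + 830 = 3631
dwelling 6: 3631 + 830 = 4461
dwelling 7: 4461 + 830 = 5291
dwelling 8: 5291 + 830 = 6121
dwelling 9: 6121 + 830 = 6951
dwelling 10: 6951 + 830 = 7781
dwelling 11: 7781 + 830 = 8611
dwelling 12: 8611 + 830 = 9441
dwelling 13: 9441 + 830 = 10271
dwelling 14: 10271 + 830 = 11101
dwelling 15: 11101 + 830 = 11931
dwelling 16: 11931 + 830 = 12761
dwelling 17: 12761 + 830 = 13591
dwelling 18: 13591 + 830 = 14421
dwelling 19: 14421 + 830 = 15251

311, 1141, 1971, 2801, 3631, 4461, 5291, 6121, 6951, 7781, 8611, 9441, 10271, 11101, 11931, 12761, 13591, 14421, 15251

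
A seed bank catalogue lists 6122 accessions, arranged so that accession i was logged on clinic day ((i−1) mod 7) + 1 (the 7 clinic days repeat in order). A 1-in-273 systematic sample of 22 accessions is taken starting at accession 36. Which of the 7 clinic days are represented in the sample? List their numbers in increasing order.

1

Consecutive selections differ by k = 273, so their clinic day numbers differ by 273 mod 7 = 0.
gcd(273, 7) = 7, so the sample visits 7/7 = 1 distinct residues mod 7.
Start 36 is clinic day 1; the clinic days hit are 1.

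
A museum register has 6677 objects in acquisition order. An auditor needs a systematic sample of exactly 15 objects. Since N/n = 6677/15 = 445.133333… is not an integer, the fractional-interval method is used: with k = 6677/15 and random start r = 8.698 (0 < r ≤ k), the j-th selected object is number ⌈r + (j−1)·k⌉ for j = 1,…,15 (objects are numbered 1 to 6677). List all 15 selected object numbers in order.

9, 454, 899, 1345, 1790, 2235, 2680, 3125, 3570, 4015, 4461, 4906, 5351, 5796, 6241

j=1: r + 0k = 8.698 → ⌈·⌉ = 9
j=2: r + 1k = 453.831333… → ⌈·⌉ = 454
j=3: r + 2k = 898.964666… → ⌈·⌉ = 899
j=4: r + 3k = 1344.098 → ⌈·⌉ = 1345
j=5: r + 4k = 1789.231333… → ⌈·⌉ = 1790
j=6: r + 5k = 2234.364666… → ⌈·⌉ = 2235
j=7: r + 6k = 2679.498 → ⌈·⌉ = 2680
j=8: r + 7k = 3124.631333… → ⌈·⌉ = 3125
j=9: r + 8k = 3569.764666… → ⌈·⌉ = 3570
j=10: r + 9k = 4014.898 → ⌈·⌉ = 4015
j=11: r + 10k = 4460.031333… → ⌈·⌉ = 4461
j=12: r + 11k = 4905.164666… → ⌈·⌉ = 4906
j=13: r + 12k = 5350.298 → ⌈·⌉ = 5351
j=14: r + 13k = 5795.431333… → ⌈·⌉ = 5796
j=15: r + 14k = 6240.564666… → ⌈·⌉ = 6241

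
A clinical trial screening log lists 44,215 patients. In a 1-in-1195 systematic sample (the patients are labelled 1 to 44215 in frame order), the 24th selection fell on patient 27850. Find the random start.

k = 1195
r = 27850 − (24−1)×1195 = 27850 − 27485 = 365

365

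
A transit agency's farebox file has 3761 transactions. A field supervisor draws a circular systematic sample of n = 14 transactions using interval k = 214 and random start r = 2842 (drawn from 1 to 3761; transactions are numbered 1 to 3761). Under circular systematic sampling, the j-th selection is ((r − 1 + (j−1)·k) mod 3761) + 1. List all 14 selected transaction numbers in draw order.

2842, 3056, 3270, 3484, 3698, 151, 365, 579, 793, 1007, 1221, 1435, 1649, 1863

Selection 1: 2842
Selection 2: 2842 + 214 = 3056
Selection 3: 3056 + 214 = 3270
Selection 4: 3270 + 214 = 3484
Selection 5: 3484 + 214 = 3698
Selection 6: 3698 + 214 = 3912 → 3912 − 3761 = 151
Selection 7: 151 + 214 = 365
Selection 8: 365 + 214 = 579
Selection 9: 579 + 214 = 793
Selection 10: 793 + 214 = 1007
Selection 11: 1007 + 214 = 1221
Selection 12: 1221 + 214 = 1435
Selection 13: 1435 + 214 = 1649
Selection 14: 1649 + 214 = 1863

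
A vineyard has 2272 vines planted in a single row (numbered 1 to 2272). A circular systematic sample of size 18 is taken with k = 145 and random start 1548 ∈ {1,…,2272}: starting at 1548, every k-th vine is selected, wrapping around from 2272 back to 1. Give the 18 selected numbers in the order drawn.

Selection 1: 1548
Selection 2: 1548 + 145 = 1693
Selection 3: 1693 + 145 = 1838
Selection 4: 1838 + 145 = 1983
Selection 5: 1983 + 145 = 2128
Selection 6: 2128 + 145 = 2273 → 2273 − 2272 = 1
Selection 7: 1 + 145 = 146
Selection 8: 146 + 145 = 291
Selection 9: 291 + 145 = 436
Selection 10: 436 + 145 = 581
Selection 11: 581 + 145 = 726
Selection 12: 726 + 145 = 871
Selection 13: 871 + 145 = 1016
Selection 14: 1016 + 145 = 1161
Selection 15: 1161 + 145 = 1306
Selection 16: 1306 + 145 = 1451
Selection 17: 1451 + 145 = 1596
Selection 18: 1596 + 145 = 1741

1548, 1693, 1838, 1983, 2128, 1, 146, 291, 436, 581, 726, 871, 1016, 1161, 1306, 1451, 1596, 1741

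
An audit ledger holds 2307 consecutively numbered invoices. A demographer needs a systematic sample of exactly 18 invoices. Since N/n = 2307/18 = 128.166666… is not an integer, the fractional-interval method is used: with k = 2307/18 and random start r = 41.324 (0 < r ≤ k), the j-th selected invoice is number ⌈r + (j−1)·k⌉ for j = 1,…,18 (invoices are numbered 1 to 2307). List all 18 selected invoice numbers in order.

j=1: r + 0k = 41.324 → ⌈·⌉ = 42
j=2: r + 1k = 169.490666… → ⌈·⌉ = 170
j=3: r + 2k = 297.657333… → ⌈·⌉ = 298
j=4: r + 3k = 425.824 → ⌈·⌉ = 426
j=5: r + 4k = 553.990666… → ⌈·⌉ = 554
j=6: r + 5k = 682.157333… → ⌈·⌉ = 683
j=7: r + 6k = 810.324 → ⌈·⌉ = 811
j=8: r + 7k = 938.490666… → ⌈·⌉ = 939
j=9: r + 8k = 1066.657333… → ⌈·⌉ = 1067
j=10: r + 9k = 1194.824 → ⌈·⌉ = 1195
j=11: r + 10k = 1322.990666… → ⌈·⌉ = 1323
j=12: r + 11k = 1451.157333… → ⌈·⌉ = 1452
j=13: r + 12k = 1579.324 → ⌈·⌉ = 1580
j=14: r + 13k = 1707.490666… → ⌈·⌉ = 1708
j=15: r + 14k = 1835.657333… → ⌈·⌉ = 1836
j=16: r + 15k = 1963.824 → ⌈·⌉ = 1964
j=17: r + 16k = 2091.990666… → ⌈·⌉ = 2092
j=18: r + 17k = 2220.157333… → ⌈·⌉ = 2221

42, 170, 298, 426, 554, 683, 811, 939, 1067, 1195, 1323, 1452, 1580, 1708, 1836, 1964, 2092, 2221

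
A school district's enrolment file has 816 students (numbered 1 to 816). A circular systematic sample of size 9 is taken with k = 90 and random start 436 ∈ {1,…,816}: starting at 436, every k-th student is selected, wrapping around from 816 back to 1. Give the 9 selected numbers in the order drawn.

Selection 1: 436
Selection 2: 436 + 90 = 526
Selection 3: 526 + 90 = 616
Selection 4: 616 + 90 = 706
Selection 5: 706 + 90 = 796
Selection 6: 796 + 90 = 886 → 886 − 816 = 70
Selection 7: 70 + 90 = 160
Selection 8: 160 + 90 = 250
Selection 9: 250 + 90 = 340

436, 526, 616, 706, 796, 70, 160, 250, 340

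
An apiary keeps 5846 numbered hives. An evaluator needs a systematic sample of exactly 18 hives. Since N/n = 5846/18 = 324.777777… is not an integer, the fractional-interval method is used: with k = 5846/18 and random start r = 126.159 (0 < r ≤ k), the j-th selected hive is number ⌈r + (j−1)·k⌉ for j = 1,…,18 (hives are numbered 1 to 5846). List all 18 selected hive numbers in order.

j=1: r + 0k = 126.159 → ⌈·⌉ = 127
j=2: r + 1k = 450.936777… → ⌈·⌉ = 451
j=3: r + 2k = 775.714555… → ⌈·⌉ = 776
j=4: r + 3k = 1100.492333… → ⌈·⌉ = 1101
j=5: r + 4k = 1425.270111… → ⌈·⌉ = 1426
j=6: r + 5k = 1750.047888… → ⌈·⌉ = 1751
j=7: r + 6k = 2074.825666… → ⌈·⌉ = 2075
j=8: r + 7k = 2399.603444… → ⌈·⌉ = 2400
j=9: r + 8k = 2724.381222… → ⌈·⌉ = 2725
j=10: r + 9k = 3049.159 → ⌈·⌉ = 3050
j=11: r + 10k = 3373.936777… → ⌈·⌉ = 3374
j=12: r + 11k = 3698.714555… → ⌈·⌉ = 3699
j=13: r + 12k = 4023.492333… → ⌈·⌉ = 4024
j=14: r + 13k = 4348.270111… → ⌈·⌉ = 4349
j=15: r + 14k = 4673.047888… → ⌈·⌉ = 4674
j=16: r + 15k = 4997.825666… → ⌈·⌉ = 4998
j=17: r + 16k = 5322.603444… → ⌈·⌉ = 5323
j=18: r + 17k = 5647.381222… → ⌈·⌉ = 5648

127, 451, 776, 1101, 1426, 1751, 2075, 2400, 2725, 3050, 3374, 3699, 4024, 4349, 4674, 4998, 5323, 5648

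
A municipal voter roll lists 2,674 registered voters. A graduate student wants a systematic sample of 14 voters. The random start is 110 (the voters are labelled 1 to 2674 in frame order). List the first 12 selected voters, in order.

110, 301, 492, 683, 874, 1065, 1256, 1447, 1638, 1829, 2020, 2211

k = N/n = 2674/14 = 191
voter 1: 110
voter 2: 110 + 191 = 301
voter 3: 301 + 191 = 492
voter 4: 492 + 191 = 683
voter 5: 683 + 191 = 874
voter 6: 874 + 191 = 1065
voter 7: 1065 + 191 = 1256
voter 8: 1256 + 191 = 1447
voter 9: 1447 + 191 = 1638
voter 10: 1638 + 191 = 1829
voter 11: 1829 + 191 = 2020
voter 12: 2020 + 191 = 2211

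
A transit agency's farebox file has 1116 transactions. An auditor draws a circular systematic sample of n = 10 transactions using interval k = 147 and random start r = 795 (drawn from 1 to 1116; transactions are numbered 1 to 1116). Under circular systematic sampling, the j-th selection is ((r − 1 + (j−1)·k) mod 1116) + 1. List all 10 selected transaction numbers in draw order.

Selection 1: 795
Selection 2: 795 + 147 = 942
Selection 3: 942 + 147 = 1089
Selection 4: 1089 + 147 = 1236 → 1236 − 1116 = 120
Selection 5: 120 + 147 = 267
Selection 6: 267 + 147 = 414
Selection 7: 414 + 147 = 561
Selection 8: 561 + 147 = 708
Selection 9: 708 + 147 = 855
Selection 10: 855 + 147 = 1002

795, 942, 1089, 120, 267, 414, 561, 708, 855, 1002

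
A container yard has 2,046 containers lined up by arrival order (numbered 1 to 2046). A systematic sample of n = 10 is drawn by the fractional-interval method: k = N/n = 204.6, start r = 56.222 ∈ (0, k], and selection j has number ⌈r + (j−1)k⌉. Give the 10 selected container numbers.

j=1: r + 0k = 56.222 → ⌈·⌉ = 57
j=2: r + 1k = 260.822 → ⌈·⌉ = 261
j=3: r + 2k = 465.422 → ⌈·⌉ = 466
j=4: r + 3k = 670.022 → ⌈·⌉ = 671
j=5: r + 4k = 874.622 → ⌈·⌉ = 875
j=6: r + 5k = 1079.222 → ⌈·⌉ = 1080
j=7: r + 6k = 1283.822 → ⌈·⌉ = 1284
j=8: r + 7k = 1488.422 → ⌈·⌉ = 1489
j=9: r + 8k = 1693.022 → ⌈·⌉ = 1694
j=10: r + 9k = 1897.622 → ⌈·⌉ = 1898

57, 261, 466, 671, 875, 1080, 1284, 1489, 1694, 1898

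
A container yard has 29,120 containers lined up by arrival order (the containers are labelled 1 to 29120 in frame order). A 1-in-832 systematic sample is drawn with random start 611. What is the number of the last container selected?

28899

k = 832
35th selection = r + (35−1)·k = 611 + 34×832 = 611 + 28288 = 28899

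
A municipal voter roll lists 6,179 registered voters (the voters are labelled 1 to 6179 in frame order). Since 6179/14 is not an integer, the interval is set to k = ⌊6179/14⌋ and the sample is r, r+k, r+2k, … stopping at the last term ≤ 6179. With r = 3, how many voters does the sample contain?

k = ⌊6179/14⌋ = 441
Achieved size = ⌊(6179 − 3)/441⌋ + 1 = ⌊6176/441⌋ + 1 = 14 + 1 = 15
(last selection: 3 + 14×441 = 6177 ≤ 6179; next would be 6618 > 6179)

15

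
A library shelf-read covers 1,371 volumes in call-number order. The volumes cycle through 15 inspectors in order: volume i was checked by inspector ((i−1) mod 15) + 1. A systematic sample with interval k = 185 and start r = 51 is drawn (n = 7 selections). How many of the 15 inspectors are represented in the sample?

Consecutive selections differ by k = 185, so their inspector numbers differ by 185 mod 15 = 5.
gcd(185, 15) = 5, so the sample visits 15/5 = 3 distinct residues mod 15.
Start 51 is inspector 6; the inspectors hit are 1, 6, 11.

3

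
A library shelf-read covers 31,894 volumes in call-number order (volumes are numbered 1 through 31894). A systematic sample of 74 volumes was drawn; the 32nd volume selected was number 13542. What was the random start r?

181

k = 31894/74 = 431
r = 13542 − (32−1)×431 = 13542 − 13361 = 181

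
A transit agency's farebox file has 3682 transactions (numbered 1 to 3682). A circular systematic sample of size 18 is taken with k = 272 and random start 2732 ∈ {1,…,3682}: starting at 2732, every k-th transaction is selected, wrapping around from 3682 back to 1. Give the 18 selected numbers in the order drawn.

2732, 3004, 3276, 3548, 138, 410, 682, 954, 1226, 1498, 1770, 2042, 2314, 2586, 2858, 3130, 3402, 3674

Selection 1: 2732
Selection 2: 2732 + 272 = 3004
Selection 3: 3004 + 272 = 3276
Selection 4: 3276 + 272 = 3548
Selection 5: 3548 + 272 = 3820 → 3820 − 3682 = 138
Selection 6: 138 + 272 = 410
Selection 7: 410 + 272 = 682
Selection 8: 682 + 272 = 954
Selection 9: 954 + 272 = 1226
Selection 10: 1226 + 272 = 1498
Selection 11: 1498 + 272 = 1770
Selection 12: 1770 + 272 = 2042
Selection 13: 2042 + 272 = 2314
Selection 14: 2314 + 272 = 2586
Selection 15: 2586 + 272 = 2858
Selection 16: 2858 + 272 = 3130
Selection 17: 3130 + 272 = 3402
Selection 18: 3402 + 272 = 3674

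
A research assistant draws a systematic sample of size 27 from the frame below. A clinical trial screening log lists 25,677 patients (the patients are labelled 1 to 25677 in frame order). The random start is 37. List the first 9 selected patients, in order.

37, 988, 1939, 2890, 3841, 4792, 5743, 6694, 7645

k = N/n = 25677/27 = 951
patient 1: 37
patient 2: 37 + 951 = 988
patient 3: 988 + 951 = 1939
patient 4: 1939 + 951 = 2890
patient 5: 2890 + 951 = 3841
patient 6: 3841 + 951 = 4792
patient 7: 4792 + 951 = 5743
patient 8: 5743 + 951 = 6694
patient 9: 6694 + 951 = 7645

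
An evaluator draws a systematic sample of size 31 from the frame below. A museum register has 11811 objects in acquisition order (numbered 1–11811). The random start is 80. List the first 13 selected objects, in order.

80, 461, 842, 1223, 1604, 1985, 2366, 2747, 3128, 3509, 3890, 4271, 4652

k = N/n = 11811/31 = 381
object 1: 80
object 2: 80 + 381 = 461
object 3: 461 + 381 = 842
object 4: 842 + 381 = 1223
object 5: 1223 + 381 = 1604
object 6: 1604 + 381 = 1985
object 7: 1985 + 381 = 2366
object 8: 2366 + 381 = 2747
object 9: 2747 + 381 = 3128
object 10: 3128 + 381 = 3509
object 11: 3509 + 381 = 3890
object 12: 3890 + 381 = 4271
object 13: 4271 + 381 = 4652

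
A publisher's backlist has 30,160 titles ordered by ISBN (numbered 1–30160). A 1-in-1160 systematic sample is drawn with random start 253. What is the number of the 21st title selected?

23453

k = 1160
21st selection = r + (21−1)·k = 253 + 20×1160 = 253 + 23200 = 23453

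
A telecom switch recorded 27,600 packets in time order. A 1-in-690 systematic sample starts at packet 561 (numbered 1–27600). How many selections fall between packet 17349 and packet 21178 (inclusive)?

5

k = 690
First selection ≥ 17349: 561 + ⌈(17349−561)/690⌉·690 = 561 + 25×690 = 17811
Last selection ≤ 21178: 561 + ⌊(21178−561)/690⌋·690 = 561 + 29×690 = 20571
Count = 29 − 25 + 1 = 5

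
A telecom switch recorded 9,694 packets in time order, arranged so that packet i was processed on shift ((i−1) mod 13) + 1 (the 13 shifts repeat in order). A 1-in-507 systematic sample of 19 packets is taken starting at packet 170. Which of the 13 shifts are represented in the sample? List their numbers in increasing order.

Consecutive selections differ by k = 507, so their shift numbers differ by 507 mod 13 = 0.
gcd(507, 13) = 13, so the sample visits 13/13 = 1 distinct residues mod 13.
Start 170 is shift 1; the shifts hit are 1.

1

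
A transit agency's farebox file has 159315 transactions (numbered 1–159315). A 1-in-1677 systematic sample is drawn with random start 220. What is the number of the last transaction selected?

k = 1677
95th selection = r + (95−1)·k = 220 + 94×1677 = 220 + 157638 = 157858

157858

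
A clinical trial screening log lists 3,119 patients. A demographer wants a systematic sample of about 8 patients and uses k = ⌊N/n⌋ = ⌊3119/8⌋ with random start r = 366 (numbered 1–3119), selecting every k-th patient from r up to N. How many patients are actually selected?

k = ⌊3119/8⌋ = 389
Achieved size = ⌊(3119 − 366)/389⌋ + 1 = ⌊2753/389⌋ + 1 = 7 + 1 = 8
(last selection: 366 + 7×389 = 3089 ≤ 3119; next would be 3478 > 3119)

8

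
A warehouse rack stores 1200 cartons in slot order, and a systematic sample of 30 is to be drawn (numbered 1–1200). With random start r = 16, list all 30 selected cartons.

k = N/n = 1200/30 = 40
carton 1: 16
carton 2: 16 + 40 = 56
carton 3: 56 + 40 = 96
carton 4: 96 + 40 = 136
carton 5: 136 + 40 = 176
carton 6: 176 + 40 = 216
carton 7: 216 + 40 = 256
carton 8: 256 + 40 = 296
carton 9: 296 + 40 = 336
carton 10: 336 + 40 = 376
carton 11: 376 + 40 = 416
carton 12: 416 + 40 = 456
carton 13: 456 + 40 = 496
carton 14: 496 + 40 = 536
carton 15: 536 + 40 = 576
carton 16: 576 + 40 = 616
carton 17: 616 + 40 = 656
carton 18: 656 + 40 = 696
carton 19: 696 + 40 = 736
carton 20: 736 + 40 = 776
carton 21: 776 + 40 = 816
carton 22: 816 + 40 = 856
carton 23: 856 + 40 = 896
carton 24: 896 + 40 = 936
carton 25: 936 + 40 = 976
carton 26: 976 + 40 = 1016
carton 27: 1016 + 40 = 1056
carton 28: 1056 + 40 = 1096
carton 29: 1096 + 40 = 1136
carton 30: 1136 + 40 = 1176

16, 56, 96, 136, 176, 216, 256, 296, 336, 376, 416, 456, 496, 536, 576, 616, 656, 696, 736, 776, 816, 856, 896, 936, 976, 1016, 1056, 1096, 1136, 1176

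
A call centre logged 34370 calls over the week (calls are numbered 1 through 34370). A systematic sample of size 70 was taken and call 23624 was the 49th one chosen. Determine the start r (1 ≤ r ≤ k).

k = 34370/70 = 491
r = 23624 − (49−1)×491 = 23624 − 23568 = 56

56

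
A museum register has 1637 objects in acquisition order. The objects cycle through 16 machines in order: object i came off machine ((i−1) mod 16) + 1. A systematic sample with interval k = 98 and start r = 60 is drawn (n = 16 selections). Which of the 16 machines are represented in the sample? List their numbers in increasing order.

Consecutive selections differ by k = 98, so their machine numbers differ by 98 mod 16 = 2.
gcd(98, 16) = 2, so the sample visits 16/2 = 8 distinct residues mod 16.
Start 60 is machine 12; the machines hit are 2, 4, 6, 8, 10, 12, 14, 16.

2, 4, 6, 8, 10, 12, 14, 16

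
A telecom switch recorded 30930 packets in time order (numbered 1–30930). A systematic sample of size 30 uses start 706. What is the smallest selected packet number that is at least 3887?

4830

k = 30930/30 = 1031
Steps past start: ⌈(3887 − 706)/1031⌉ = ⌈3181/1031⌉ = 4
Selected packet: 706 + 4×1031 = 4830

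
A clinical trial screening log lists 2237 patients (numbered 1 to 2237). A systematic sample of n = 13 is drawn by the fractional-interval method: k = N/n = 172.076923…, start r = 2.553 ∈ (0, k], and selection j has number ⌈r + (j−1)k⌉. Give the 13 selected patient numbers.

j=1: r + 0k = 2.553 → ⌈·⌉ = 3
j=2: r + 1k = 174.629923… → ⌈·⌉ = 175
j=3: r + 2k = 346.706846… → ⌈·⌉ = 347
j=4: r + 3k = 518.783769… → ⌈·⌉ = 519
j=5: r + 4k = 690.860692… → ⌈·⌉ = 691
j=6: r + 5k = 862.937615… → ⌈·⌉ = 863
j=7: r + 6k = 1035.014538… → ⌈·⌉ = 1036
j=8: r + 7k = 1207.091461… → ⌈·⌉ = 1208
j=9: r + 8k = 1379.168384… → ⌈·⌉ = 1380
j=10: r + 9k = 1551.245307… → ⌈·⌉ = 1552
j=11: r + 10k = 1723.322230… → ⌈·⌉ = 1724
j=12: r + 11k = 1895.399153… → ⌈·⌉ = 1896
j=13: r + 12k = 2067.476076… → ⌈·⌉ = 2068

3, 175, 347, 519, 691, 863, 1036, 1208, 1380, 1552, 1724, 1896, 2068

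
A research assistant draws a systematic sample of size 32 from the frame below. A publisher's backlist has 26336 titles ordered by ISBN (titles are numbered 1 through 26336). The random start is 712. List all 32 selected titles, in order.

k = N/n = 26336/32 = 823
title 1: 712
title 2: 712 + 823 = 1535
title 3: 1535 + 823 = 2358
title 4: 2358 + 823 = 3181
title 5: 3181 + 823 = 4004
title 6: 4004 + 823 = 4827
title 7: 4827 + 823 = 5650
title 8: 5650 + 823 = 6473
title 9: 6473 + 823 = 7296
title 10: 7296 + 823 = 8119
title 11: 8119 + 823 = 8942
title 12: 8942 + 823 = 9765
title 13: 9765 + 823 = 10588
title 14: 10588 + 823 = 11411
title 15: 11411 + 823 = 12234
title 16: 12234 + 823 = 13057
title 17: 13057 + 823 = 13880
title 18: 13880 + 823 = 14703
title 19: 14703 + 823 = 15526
title 20: 15526 + 823 = 16349
title 21: 16349 + 823 = 17172
title 22: 17172 + 823 = 17995
title 23: 17995 + 823 = 18818
title 24: 18818 + 823 = 19641
title 25: 19641 + 823 = 20464
title 26: 20464 + 823 = 21287
title 27: 21287 + 823 = 22110
title 28: 22110 + 823 = 22933
title 29: 22933 + 823 = 23756
title 30: 23756 + 823 = 24579
title 31: 24579 + 823 = 25402
title 32: 25402 + 823 = 26225

712, 1535, 2358, 3181, 4004, 4827, 5650, 6473, 7296, 8119, 8942, 9765, 10588, 11411, 12234, 13057, 13880, 14703, 15526, 16349, 17172, 17995, 18818, 19641, 20464, 21287, 22110, 22933, 23756, 24579, 25402, 26225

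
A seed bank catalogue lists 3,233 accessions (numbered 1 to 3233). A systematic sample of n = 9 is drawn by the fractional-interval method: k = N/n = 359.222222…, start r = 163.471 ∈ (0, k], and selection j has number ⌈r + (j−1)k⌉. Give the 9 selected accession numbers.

164, 523, 882, 1242, 1601, 1960, 2319, 2679, 3038

j=1: r + 0k = 163.471 → ⌈·⌉ = 164
j=2: r + 1k = 522.693222… → ⌈·⌉ = 523
j=3: r + 2k = 881.915444… → ⌈·⌉ = 882
j=4: r + 3k = 1241.137666… → ⌈·⌉ = 1242
j=5: r + 4k = 1600.359888… → ⌈·⌉ = 1601
j=6: r + 5k = 1959.582111… → ⌈·⌉ = 1960
j=7: r + 6k = 2318.804333… → ⌈·⌉ = 2319
j=8: r + 7k = 2678.026555… → ⌈·⌉ = 2679
j=9: r + 8k = 3037.248777… → ⌈·⌉ = 3038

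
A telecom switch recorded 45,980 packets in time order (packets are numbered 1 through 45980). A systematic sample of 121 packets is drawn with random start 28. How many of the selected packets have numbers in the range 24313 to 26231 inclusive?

5

k = 45980/121 = 380
First selection ≥ 24313: 28 + ⌈(24313−28)/380⌉·380 = 28 + 64×380 = 24348
Last selection ≤ 26231: 28 + ⌊(26231−28)/380⌋·380 = 28 + 68×380 = 25868
Count = 68 − 64 + 1 = 5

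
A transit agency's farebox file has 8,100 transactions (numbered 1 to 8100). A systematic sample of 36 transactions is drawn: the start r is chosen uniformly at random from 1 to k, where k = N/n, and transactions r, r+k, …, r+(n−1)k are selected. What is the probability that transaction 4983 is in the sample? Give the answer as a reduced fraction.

1/225

k = 8100/36 = 225.
Transaction 4983 is selected iff r ≡ 4983 (mod 225); exactly one such r in {1,…,225}.
Inclusion probability = 1/225.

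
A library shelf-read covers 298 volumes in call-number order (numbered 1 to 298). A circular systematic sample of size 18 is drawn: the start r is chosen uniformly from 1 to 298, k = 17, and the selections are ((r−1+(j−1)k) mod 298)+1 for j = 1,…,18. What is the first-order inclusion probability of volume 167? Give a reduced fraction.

For each position j, as r ranges over 1…298 the j-th selection hits every volume exactly once, so volume 167 is selected for exactly 18 of the 298 starts.
Inclusion probability = 18/298 = 9/149.

9/149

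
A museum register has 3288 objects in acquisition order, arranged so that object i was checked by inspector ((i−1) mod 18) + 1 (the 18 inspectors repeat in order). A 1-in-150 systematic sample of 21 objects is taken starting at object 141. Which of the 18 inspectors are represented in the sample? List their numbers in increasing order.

3, 9, 15

Consecutive selections differ by k = 150, so their inspector numbers differ by 150 mod 18 = 6.
gcd(150, 18) = 6, so the sample visits 18/6 = 3 distinct residues mod 18.
Start 141 is inspector 15; the inspectors hit are 3, 9, 15.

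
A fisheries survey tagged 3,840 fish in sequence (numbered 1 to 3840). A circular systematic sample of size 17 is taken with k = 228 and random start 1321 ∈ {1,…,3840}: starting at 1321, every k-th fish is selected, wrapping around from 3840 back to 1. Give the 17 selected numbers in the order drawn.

1321, 1549, 1777, 2005, 2233, 2461, 2689, 2917, 3145, 3373, 3601, 3829, 217, 445, 673, 901, 1129

Selection 1: 1321
Selection 2: 1321 + 228 = 1549
Selection 3: 1549 + 228 = 1777
Selection 4: 1777 + 228 = 2005
Selection 5: 2005 + 228 = 2233
Selection 6: 2233 + 228 = 2461
Selection 7: 2461 + 228 = 2689
Selection 8: 2689 + 228 = 2917
Selection 9: 2917 + 228 = 3145
Selection 10: 3145 + 228 = 3373
Selection 11: 3373 + 228 = 3601
Selection 12: 3601 + 228 = 3829
Selection 13: 3829 + 228 = 4057 → 4057 − 3840 = 217
Selection 14: 217 + 228 = 445
Selection 15: 445 + 228 = 673
Selection 16: 673 + 228 = 901
Selection 17: 901 + 228 = 1129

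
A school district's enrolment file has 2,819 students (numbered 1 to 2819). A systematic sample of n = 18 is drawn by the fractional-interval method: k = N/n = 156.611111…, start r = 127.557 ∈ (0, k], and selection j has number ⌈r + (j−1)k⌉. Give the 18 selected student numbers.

j=1: r + 0k = 127.557 → ⌈·⌉ = 128
j=2: r + 1k = 284.168111… → ⌈·⌉ = 285
j=3: r + 2k = 440.779222… → ⌈·⌉ = 441
j=4: r + 3k = 597.390333… → ⌈·⌉ = 598
j=5: r + 4k = 754.001444… → ⌈·⌉ = 755
j=6: r + 5k = 910.612555… → ⌈·⌉ = 911
j=7: r + 6k = 1067.223666… → ⌈·⌉ = 1068
j=8: r + 7k = 1223.834777… → ⌈·⌉ = 1224
j=9: r + 8k = 1380.445888… → ⌈·⌉ = 1381
j=10: r + 9k = 1537.057 → ⌈·⌉ = 1538
j=11: r + 10k = 1693.668111… → ⌈·⌉ = 1694
j=12: r + 11k = 1850.279222… → ⌈·⌉ = 1851
j=13: r + 12k = 2006.890333… → ⌈·⌉ = 2007
j=14: r + 13k = 2163.501444… → ⌈·⌉ = 2164
j=15: r + 14k = 2320.112555… → ⌈·⌉ = 2321
j=16: r + 15k = 2476.723666… → ⌈·⌉ = 2477
j=17: r + 16k = 2633.334777… → ⌈·⌉ = 2634
j=18: r + 17k = 2789.945888… → ⌈·⌉ = 2790

128, 285, 441, 598, 755, 911, 1068, 1224, 1381, 1538, 1694, 1851, 2007, 2164, 2321, 2477, 2634, 2790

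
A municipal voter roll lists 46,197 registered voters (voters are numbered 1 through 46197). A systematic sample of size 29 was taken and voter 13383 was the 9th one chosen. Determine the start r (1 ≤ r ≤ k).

k = 46197/29 = 1593
r = 13383 − (9−1)×1593 = 13383 − 12744 = 639

639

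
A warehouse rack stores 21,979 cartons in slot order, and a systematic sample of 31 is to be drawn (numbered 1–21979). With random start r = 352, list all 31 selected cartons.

k = N/n = 21979/31 = 709
carton 1: 352
carton 2: 352 + 709 = 1061
carton 3: 1061 + 709 = 1770
carton 4: 1770 + 709 = 2479
carton 5: 2479 + 709 = 3188
carton 6: 3188 + 709 = 3897
carton 7: 3897 + 709 = 4606
carton 8: 4606 + 709 = 5315
carton 9: 5315 + 709 = 6024
carton 10: 6024 + 709 = 6733
carton 11: 6733 + 709 = 7442
carton 12: 7442 + 709 = 8151
carton 13: 8151 + 709 = 8860
carton 14: 8860 + 709 = 9569
carton 15: 9569 + 709 = 10278
carton 16: 10278 + 709 = 10987
carton 17: 10987 + 709 = 11696
carton 18: 11696 + 709 = 12405
carton 19: 12405 + 709 = 13114
carton 20: 13114 + 709 = 13823
carton 21: 13823 + 709 = 14532
carton 22: 14532 + 709 = 15241
carton 23: 15241 + 709 = 15950
carton 24: 15950 + 709 = 16659
carton 25: 16659 + 709 = 17368
carton 26: 17368 + 709 = 18077
carton 27: 18077 + 709 = 18786
carton 28: 18786 + 709 = 19495
carton 29: 19495 + 709 = 20204
carton 30: 20204 + 709 = 20913
carton 31: 20913 + 709 = 21622

352, 1061, 1770, 2479, 3188, 3897, 4606, 5315, 6024, 6733, 7442, 8151, 8860, 9569, 10278, 10987, 11696, 12405, 13114, 13823, 14532, 15241, 15950, 16659, 17368, 18077, 18786, 19495, 20204, 20913, 21622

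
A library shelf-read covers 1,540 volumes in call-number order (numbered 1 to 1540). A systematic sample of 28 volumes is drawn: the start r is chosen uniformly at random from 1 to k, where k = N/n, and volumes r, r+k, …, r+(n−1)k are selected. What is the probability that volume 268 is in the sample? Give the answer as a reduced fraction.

k = 1540/28 = 55.
Volume 268 is selected iff r ≡ 268 (mod 55); exactly one such r in {1,…,55}.
Inclusion probability = 1/55.

1/55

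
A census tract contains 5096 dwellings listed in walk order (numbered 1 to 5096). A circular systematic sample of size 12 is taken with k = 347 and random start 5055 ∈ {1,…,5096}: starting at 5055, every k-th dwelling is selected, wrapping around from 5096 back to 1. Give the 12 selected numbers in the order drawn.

Selection 1: 5055
Selection 2: 5055 + 347 = 5402 → 5402 − 5096 = 306
Selection 3: 306 + 347 = 653
Selection 4: 653 + 347 = 1000
Selection 5: 1000 + 347 = 1347
Selection 6: 1347 + 347 = 1694
Selection 7: 1694 + 347 = 2041
Selection 8: 2041 + 347 = 2388
Selection 9: 2388 + 347 = 2735
Selection 10: 2735 + 347 = 3082
Selection 11: 3082 + 347 = 3429
Selection 12: 3429 + 347 = 3776

5055, 306, 653, 1000, 1347, 1694, 2041, 2388, 2735, 3082, 3429, 3776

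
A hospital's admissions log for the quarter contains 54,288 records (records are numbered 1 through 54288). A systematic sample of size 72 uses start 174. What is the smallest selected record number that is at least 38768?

k = 54288/72 = 754
Steps past start: ⌈(38768 − 174)/754⌉ = ⌈38594/754⌉ = 52
Selected record: 174 + 52×754 = 39382

39382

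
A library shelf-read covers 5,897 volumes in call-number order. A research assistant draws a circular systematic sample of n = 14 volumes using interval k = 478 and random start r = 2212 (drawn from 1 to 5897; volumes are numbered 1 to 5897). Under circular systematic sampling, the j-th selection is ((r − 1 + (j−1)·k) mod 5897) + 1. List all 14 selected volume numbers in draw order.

Selection 1: 2212
Selection 2: 2212 + 478 = 2690
Selection 3: 2690 + 478 = 3168
Selection 4: 3168 + 478 = 3646
Selection 5: 3646 + 478 = 4124
Selection 6: 4124 + 478 = 4602
Selection 7: 4602 + 478 = 5080
Selection 8: 5080 + 478 = 5558
Selection 9: 5558 + 478 = 6036 → 6036 − 5897 = 139
Selection 10: 139 + 478 = 617
Selection 11: 617 + 478 = 1095
Selection 12: 1095 + 478 = 1573
Selection 13: 1573 + 478 = 2051
Selection 14: 2051 + 478 = 2529

2212, 2690, 3168, 3646, 4124, 4602, 5080, 5558, 139, 617, 1095, 1573, 2051, 2529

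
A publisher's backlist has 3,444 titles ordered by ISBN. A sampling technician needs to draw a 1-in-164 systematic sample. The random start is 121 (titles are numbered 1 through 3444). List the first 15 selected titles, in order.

121, 285, 449, 613, 777, 941, 1105, 1269, 1433, 1597, 1761, 1925, 2089, 2253, 2417

title 1: 121
title 2: 121 + 164 = 285
title 3: 285 + 164 = 449
title 4: 449 + 164 = 613
title 5: 613 + 164 = 777
title 6: 777 + 164 = 941
title 7: 941 + 164 = 1105
title 8: 1105 + 164 = 1269
title 9: 1269 + 164 = 1433
title 10: 1433 + 164 = 1597
title 11: 1597 + 164 = 1761
title 12: 1761 + 164 = 1925
title 13: 1925 + 164 = 2089
title 14: 2089 + 164 = 2253
title 15: 2253 + 164 = 2417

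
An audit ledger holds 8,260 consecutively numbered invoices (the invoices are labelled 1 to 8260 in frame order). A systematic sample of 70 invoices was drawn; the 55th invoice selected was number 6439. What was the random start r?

k = 8260/70 = 118
r = 6439 − (55−1)×118 = 6439 − 6372 = 67

67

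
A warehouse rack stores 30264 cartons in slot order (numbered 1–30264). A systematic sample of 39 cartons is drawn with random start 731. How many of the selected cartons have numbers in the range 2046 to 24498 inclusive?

29

k = 30264/39 = 776
First selection ≥ 2046: 731 + ⌈(2046−731)/776⌉·776 = 731 + 2×776 = 2283
Last selection ≤ 24498: 731 + ⌊(24498−731)/776⌋·776 = 731 + 30×776 = 24011
Count = 30 − 2 + 1 = 29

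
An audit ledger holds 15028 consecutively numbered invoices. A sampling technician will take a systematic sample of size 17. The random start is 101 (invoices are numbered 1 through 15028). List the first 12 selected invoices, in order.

k = N/n = 15028/17 = 884
invoice 1: 101
invoice 2: 101 + 884 = 985
invoice 3: 985 + 884 = 1869
invoice 4: 1869 + 884 = 2753
invoice 5: 2753 + 884 = 3637
invoice 6: 3637 + 884 = 4521
invoice 7: 4521 + 884 = 5405
invoice 8: 5405 + 884 = 6289
invoice 9: 6289 + 884 = 7173
invoice 10: 7173 + 884 = 8057
invoice 11: 8057 + 884 = 8941
invoice 12: 8941 + 884 = 9825

101, 985, 1869, 2753, 3637, 4521, 5405, 6289, 7173, 8057, 8941, 9825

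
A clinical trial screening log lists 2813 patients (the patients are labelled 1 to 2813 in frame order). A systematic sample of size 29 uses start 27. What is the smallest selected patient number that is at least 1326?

k = 2813/29 = 97
Steps past start: ⌈(1326 − 27)/97⌉ = ⌈1299/97⌉ = 14
Selected patient: 27 + 14×97 = 1385

1385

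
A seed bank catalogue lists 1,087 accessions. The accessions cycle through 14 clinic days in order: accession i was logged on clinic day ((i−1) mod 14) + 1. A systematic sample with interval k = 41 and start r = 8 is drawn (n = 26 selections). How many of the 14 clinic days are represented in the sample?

14

Consecutive selections differ by k = 41, so their clinic day numbers differ by 41 mod 14 = 13.
gcd(41, 14) = 1, so the sample visits 14/1 = 14 distinct residues mod 14.
Start 8 is clinic day 8; the clinic days hit are 1, 2, 3, 4, 5, 6, 7, 8, 9, 10, 11, 12, 13, 14.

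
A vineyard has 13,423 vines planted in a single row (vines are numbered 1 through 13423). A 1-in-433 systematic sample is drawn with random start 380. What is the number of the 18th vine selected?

7741

k = 433
18th selection = r + (18−1)·k = 380 + 17×433 = 380 + 7361 = 7741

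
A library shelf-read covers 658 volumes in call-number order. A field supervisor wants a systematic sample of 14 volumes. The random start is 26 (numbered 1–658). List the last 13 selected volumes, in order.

73, 120, 167, 214, 261, 308, 355, 402, 449, 496, 543, 590, 637

k = N/n = 658/14 = 47
2nd selection = 26 + 1×47 = 73
3rd: 73 + 47 = 120
4th: 120 + 47 = 167
5th: 167 + 47 = 214
6th: 214 + 47 = 261
7th: 261 + 47 = 308
8th: 308 + 47 = 355
9th: 355 + 47 = 402
10th: 402 + 47 = 449
11th: 449 + 47 = 496
12th: 496 + 47 = 543
13th: 543 + 47 = 590
14th: 590 + 47 = 637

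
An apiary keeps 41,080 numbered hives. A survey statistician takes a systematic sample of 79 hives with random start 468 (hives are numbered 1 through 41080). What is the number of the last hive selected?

41028

k = 41080/79 = 520
79th selection = r + (79−1)·k = 468 + 78×520 = 468 + 40560 = 41028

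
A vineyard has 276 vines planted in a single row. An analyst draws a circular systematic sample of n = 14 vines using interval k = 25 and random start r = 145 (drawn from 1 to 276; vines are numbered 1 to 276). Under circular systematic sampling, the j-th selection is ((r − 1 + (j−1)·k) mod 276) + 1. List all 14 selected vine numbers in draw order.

Selection 1: 145
Selection 2: 145 + 25 = 170
Selection 3: 170 + 25 = 195
Selection 4: 195 + 25 = 220
Selection 5: 220 + 25 = 245
Selection 6: 245 + 25 = 270
Selection 7: 270 + 25 = 295 → 295 − 276 = 19
Selection 8: 19 + 25 = 44
Selection 9: 44 + 25 = 69
Selection 10: 69 + 25 = 94
Selection 11: 94 + 25 = 119
Selection 12: 119 + 25 = 144
Selection 13: 144 + 25 = 169
Selection 14: 169 + 25 = 194

145, 170, 195, 220, 245, 270, 19, 44, 69, 94, 119, 144, 169, 194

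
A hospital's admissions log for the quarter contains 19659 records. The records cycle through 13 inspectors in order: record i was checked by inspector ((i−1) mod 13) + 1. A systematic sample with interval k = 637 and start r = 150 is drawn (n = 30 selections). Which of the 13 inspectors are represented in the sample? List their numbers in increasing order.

Consecutive selections differ by k = 637, so their inspector numbers differ by 637 mod 13 = 0.
gcd(637, 13) = 13, so the sample visits 13/13 = 1 distinct residues mod 13.
Start 150 is inspector 7; the inspectors hit are 7.

7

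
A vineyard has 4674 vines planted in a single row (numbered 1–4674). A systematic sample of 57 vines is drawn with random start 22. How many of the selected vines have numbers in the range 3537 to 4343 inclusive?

k = 4674/57 = 82
First selection ≥ 3537: 22 + ⌈(3537−22)/82⌉·82 = 22 + 43×82 = 3548
Last selection ≤ 4343: 22 + ⌊(4343−22)/82⌋·82 = 22 + 52×82 = 4286
Count = 52 − 43 + 1 = 10

10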